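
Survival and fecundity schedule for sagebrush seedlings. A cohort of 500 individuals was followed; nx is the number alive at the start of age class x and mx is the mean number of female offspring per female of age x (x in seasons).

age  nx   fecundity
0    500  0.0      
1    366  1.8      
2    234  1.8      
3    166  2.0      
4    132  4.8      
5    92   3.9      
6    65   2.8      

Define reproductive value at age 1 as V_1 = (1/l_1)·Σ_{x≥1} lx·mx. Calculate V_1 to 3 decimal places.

7.067

lx = nx/n0 = nx/500: 1, 0.732, 0.468, 0.332, 0.264, 0.184, 0.13
lx·mx for x ≥ 1: 1.3176, 0.8424, 0.664, 1.2672, 0.7176, 0.364 → sum = 5.1728
V_1 = 5.1728 / l_1 = 5.1728 / 0.732 = 7.066667… → 7.067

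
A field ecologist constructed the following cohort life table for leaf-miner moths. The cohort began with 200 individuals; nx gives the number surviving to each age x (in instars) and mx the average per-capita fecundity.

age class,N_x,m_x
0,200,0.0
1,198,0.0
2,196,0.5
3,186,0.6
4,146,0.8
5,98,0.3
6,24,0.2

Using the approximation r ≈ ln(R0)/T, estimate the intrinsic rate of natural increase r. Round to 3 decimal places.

lx = nx/n0 = nx/200: 1, 0.99, 0.98, 0.93, 0.73, 0.49, 0.12
R0 = Σ lx·mx = 0 + 0 + 0.49 + 0.558 + 0.584 + 0.147 + 0.024 = 1.803
Σ x·lx·mx = 5.869; T = 5.869/1.803 = 3.25513…
r ≈ ln(R0)/T = ln(1.803)/3.25513… = 0.18108… → 0.181

0.181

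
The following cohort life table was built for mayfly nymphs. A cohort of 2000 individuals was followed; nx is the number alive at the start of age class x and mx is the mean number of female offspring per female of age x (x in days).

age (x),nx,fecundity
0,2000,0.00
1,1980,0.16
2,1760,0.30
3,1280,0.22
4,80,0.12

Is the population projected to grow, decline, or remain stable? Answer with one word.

lx = nx/n0 = nx/2000: 1, 0.99, 0.88, 0.64, 0.04
R0 = Σ lx·mx = 0 + 0.1584 + 0.264 + 0.1408 + 0.0048 = 0.568
R0 < 1, so the population is declining.

declining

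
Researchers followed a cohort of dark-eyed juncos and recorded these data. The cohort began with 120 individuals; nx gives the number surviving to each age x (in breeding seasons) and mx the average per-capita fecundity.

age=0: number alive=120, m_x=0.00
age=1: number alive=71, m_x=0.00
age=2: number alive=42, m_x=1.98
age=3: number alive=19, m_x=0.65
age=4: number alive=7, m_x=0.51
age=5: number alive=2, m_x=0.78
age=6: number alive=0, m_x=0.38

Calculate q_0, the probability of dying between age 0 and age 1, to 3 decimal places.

0.408

lx = nx/n0 = nx/120: 1, 0.59167…, 0.35, 0.15833…, 0.05833…, 0.01667…, 0
q_0 = (l_0 − l_1) / l_0 = (1 − 0.591667…) / 1
     = 0.408333… / 1 = 0.408333… → 0.408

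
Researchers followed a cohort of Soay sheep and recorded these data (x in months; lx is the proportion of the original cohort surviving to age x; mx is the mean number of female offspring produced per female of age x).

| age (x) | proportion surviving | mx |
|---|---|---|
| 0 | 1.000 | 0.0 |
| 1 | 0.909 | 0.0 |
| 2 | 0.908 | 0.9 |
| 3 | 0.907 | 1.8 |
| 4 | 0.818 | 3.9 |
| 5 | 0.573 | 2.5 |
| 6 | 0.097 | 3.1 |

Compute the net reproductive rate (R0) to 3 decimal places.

7.373

lx·mx by age: 0, 0, 0.8172, 1.6326, 3.1902, 1.4325, 0.3007
R0 = Σ lx·mx = 7.3732 → 7.373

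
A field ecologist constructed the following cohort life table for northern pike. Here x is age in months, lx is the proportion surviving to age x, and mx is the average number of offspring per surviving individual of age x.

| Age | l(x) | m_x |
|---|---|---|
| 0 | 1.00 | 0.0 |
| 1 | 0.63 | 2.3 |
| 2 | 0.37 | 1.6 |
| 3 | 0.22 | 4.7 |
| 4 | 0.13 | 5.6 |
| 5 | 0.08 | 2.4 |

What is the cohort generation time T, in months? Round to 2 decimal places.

2.40

lx·mx: 0, 1.449, 0.592, 1.034, 0.728, 0.192 → R0 = 3.995
x·lx·mx: 0, 1.449, 1.184, 3.102, 2.912, 0.96 → Σ = 9.607
T = 9.607 / 3.995 = 2.404756… → 2.40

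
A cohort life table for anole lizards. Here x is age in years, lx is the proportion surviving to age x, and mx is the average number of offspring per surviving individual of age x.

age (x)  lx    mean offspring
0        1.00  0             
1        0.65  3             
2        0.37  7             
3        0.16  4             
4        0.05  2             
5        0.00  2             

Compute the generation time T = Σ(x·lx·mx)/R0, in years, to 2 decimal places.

1.79

lx·mx: 0, 1.95, 2.59, 0.64, 0.1, 0 → R0 = 5.28
x·lx·mx: 0, 1.95, 5.18, 1.92, 0.4, 0 → Σ = 9.45
T = 9.45 / 5.28 = 1.789773… → 1.79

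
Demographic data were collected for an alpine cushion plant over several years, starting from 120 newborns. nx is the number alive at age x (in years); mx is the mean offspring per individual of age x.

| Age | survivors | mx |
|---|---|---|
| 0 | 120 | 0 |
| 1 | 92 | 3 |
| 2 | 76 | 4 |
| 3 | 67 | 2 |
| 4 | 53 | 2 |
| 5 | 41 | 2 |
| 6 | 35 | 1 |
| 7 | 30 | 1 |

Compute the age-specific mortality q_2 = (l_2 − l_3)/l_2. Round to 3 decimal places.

lx = nx/n0 = nx/120: 1, 0.76667…, 0.63333…, 0.55833…, 0.44167…, 0.34167…, 0.29167…, 0.25
q_2 = (l_2 − l_3) / l_2 = (0.633333… − 0.558333…) / 0.633333…
     = 0.075… / 0.633333… = 0.118421… → 0.118

0.118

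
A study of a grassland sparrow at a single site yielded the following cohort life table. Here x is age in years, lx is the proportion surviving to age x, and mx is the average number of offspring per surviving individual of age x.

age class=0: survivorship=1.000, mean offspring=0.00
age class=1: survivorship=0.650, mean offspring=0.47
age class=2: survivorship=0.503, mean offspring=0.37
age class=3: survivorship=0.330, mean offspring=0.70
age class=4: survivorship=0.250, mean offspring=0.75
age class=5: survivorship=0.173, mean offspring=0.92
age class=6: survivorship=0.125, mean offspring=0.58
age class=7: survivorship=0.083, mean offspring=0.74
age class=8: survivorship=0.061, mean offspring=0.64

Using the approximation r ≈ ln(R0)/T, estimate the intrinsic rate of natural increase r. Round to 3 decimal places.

R0 = Σ lx·mx = 0 + 0.3055 + 0.18611 + 0.231 + 0.1875 + 0.15916 + 0.0725 + 0.06142 + 0.03904 = 1.24223
Σ x·lx·mx = 4.09378; T = 4.09378/1.24223 = 3.29551…
r ≈ ln(R0)/T = ln(1.24223)/3.29551… = 0.06582… → 0.066

0.066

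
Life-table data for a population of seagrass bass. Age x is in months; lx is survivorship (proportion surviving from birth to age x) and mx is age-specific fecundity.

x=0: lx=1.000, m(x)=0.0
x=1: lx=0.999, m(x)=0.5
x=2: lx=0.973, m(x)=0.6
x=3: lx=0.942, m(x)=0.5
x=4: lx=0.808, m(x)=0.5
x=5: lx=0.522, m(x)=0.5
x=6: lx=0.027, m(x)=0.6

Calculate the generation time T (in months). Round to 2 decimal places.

lx·mx: 0, 0.4995, 0.5838, 0.471, 0.404, 0.261, 0.0162 → R0 = 2.2355
x·lx·mx: 0, 0.4995, 1.1676, 1.413, 1.616, 1.305, 0.0972 → Σ = 6.0983
T = 6.0983 / 2.2355 = 2.727936… → 2.73

2.73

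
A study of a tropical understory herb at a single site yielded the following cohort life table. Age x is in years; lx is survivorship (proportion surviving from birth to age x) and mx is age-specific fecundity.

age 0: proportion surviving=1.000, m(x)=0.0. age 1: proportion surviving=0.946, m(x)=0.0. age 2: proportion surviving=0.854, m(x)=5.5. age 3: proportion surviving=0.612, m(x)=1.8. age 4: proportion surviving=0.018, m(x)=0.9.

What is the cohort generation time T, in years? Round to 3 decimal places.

2.195

lx·mx: 0, 0, 4.697, 1.1016, 0.0162 → R0 = 5.8148
x·lx·mx: 0, 0, 9.394, 3.3048, 0.0648 → Σ = 12.7636
T = 12.7636 / 5.8148 = 2.19502… → 2.195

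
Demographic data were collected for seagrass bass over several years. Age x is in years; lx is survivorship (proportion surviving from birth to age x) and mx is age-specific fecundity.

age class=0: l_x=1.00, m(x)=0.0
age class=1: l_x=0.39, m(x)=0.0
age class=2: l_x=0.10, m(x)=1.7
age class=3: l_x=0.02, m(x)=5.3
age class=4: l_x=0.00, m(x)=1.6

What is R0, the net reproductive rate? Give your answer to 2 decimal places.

lx·mx by age: 0, 0, 0.17, 0.106, 0
R0 = Σ lx·mx = 0.276 → 0.28

0.28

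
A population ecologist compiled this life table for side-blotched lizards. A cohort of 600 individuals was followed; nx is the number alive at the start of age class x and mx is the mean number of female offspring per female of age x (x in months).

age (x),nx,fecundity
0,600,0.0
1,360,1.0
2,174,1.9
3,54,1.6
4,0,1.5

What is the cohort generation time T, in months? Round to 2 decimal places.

1.65

lx = nx/n0 = nx/600: 1, 0.6, 0.29, 0.09, 0
lx·mx: 0, 0.6, 0.551, 0.144, 0 → R0 = 1.295
x·lx·mx: 0, 0.6, 1.102, 0.432, 0 → Σ = 2.134
T = 2.134 / 1.295 = 1.647876… → 1.65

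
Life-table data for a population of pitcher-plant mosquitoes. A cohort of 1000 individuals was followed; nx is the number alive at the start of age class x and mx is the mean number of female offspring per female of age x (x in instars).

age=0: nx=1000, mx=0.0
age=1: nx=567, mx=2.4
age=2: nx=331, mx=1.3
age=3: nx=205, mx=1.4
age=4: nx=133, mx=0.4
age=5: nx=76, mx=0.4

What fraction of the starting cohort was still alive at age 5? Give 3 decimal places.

0.076

l_5 = n_5/n_0 = 76/1000 = 0.076 → 0.076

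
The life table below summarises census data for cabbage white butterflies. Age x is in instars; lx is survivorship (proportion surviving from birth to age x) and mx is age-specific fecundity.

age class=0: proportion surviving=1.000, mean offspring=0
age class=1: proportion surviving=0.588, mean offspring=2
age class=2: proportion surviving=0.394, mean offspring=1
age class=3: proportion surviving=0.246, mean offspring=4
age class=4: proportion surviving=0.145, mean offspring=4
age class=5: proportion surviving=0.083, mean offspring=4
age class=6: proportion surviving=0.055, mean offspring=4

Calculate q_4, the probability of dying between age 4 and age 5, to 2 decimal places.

q_4 = (l_4 − l_5) / l_4 = (0.145 − 0.083) / 0.145
     = 0.062 / 0.145 = 0.427586… → 0.43

0.43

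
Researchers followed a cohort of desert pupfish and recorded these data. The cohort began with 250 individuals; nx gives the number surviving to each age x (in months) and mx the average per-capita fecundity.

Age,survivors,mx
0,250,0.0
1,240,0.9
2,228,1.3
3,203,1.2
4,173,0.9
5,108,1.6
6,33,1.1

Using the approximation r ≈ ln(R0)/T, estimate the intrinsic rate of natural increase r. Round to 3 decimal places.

0.518

lx = nx/n0 = nx/250: 1, 0.96, 0.912, 0.812, 0.692, 0.432, 0.132
R0 = Σ lx·mx = 0 + 0.864 + 1.1856 + 0.9744 + 0.6228 + 0.6912 + 0.1452 = 4.4832
Σ x·lx·mx = 12.9768; T = 12.9768/4.4832 = 2.89454…
r ≈ ln(R0)/T = ln(4.4832)/2.89454… = 0.51833… → 0.518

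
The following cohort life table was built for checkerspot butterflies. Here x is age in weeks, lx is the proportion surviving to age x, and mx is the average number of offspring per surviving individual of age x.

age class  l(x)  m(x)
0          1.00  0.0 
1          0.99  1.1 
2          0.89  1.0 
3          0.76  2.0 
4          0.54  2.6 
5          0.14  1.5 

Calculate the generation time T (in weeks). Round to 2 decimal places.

2.76

lx·mx: 0, 1.089, 0.89, 1.52, 1.404, 0.21 → R0 = 5.113
x·lx·mx: 0, 1.089, 1.78, 4.56, 5.616, 1.05 → Σ = 14.095
T = 14.095 / 5.113 = 2.756699… → 2.76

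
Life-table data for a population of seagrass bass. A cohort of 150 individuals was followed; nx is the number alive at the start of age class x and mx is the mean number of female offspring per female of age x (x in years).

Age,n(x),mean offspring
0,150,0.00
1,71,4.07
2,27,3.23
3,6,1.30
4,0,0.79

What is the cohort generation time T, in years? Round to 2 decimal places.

lx = nx/n0 = nx/150: 1, 0.47333…, 0.18, 0.04, 0
lx·mx: 0, 1.926467…, 0.5814, 0.052, 0 → R0 = 2.559867…
x·lx·mx: 0, 1.926467…, 1.1628, 0.156, 0 → Σ = 3.245267…
T = 3.245267… / 2.559867… = 1.267748… → 1.27

1.27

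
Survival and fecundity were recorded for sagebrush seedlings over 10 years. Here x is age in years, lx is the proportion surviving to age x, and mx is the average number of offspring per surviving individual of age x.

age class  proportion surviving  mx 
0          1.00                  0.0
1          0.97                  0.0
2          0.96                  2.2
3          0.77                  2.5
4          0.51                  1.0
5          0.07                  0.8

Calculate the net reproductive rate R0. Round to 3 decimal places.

lx·mx by age: 0, 0, 2.112, 1.925, 0.51, 0.056
R0 = Σ lx·mx = 4.603 → 4.603

4.603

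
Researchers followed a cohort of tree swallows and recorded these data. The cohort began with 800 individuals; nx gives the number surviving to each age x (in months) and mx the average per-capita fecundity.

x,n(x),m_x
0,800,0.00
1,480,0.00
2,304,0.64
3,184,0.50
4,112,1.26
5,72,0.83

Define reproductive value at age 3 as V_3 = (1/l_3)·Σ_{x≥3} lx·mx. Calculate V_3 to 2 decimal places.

1.59

lx = nx/n0 = nx/800: 1, 0.6, 0.38, 0.23, 0.14, 0.09
lx·mx for x ≥ 3: 0.115, 0.1764, 0.0747 → sum = 0.3661
V_3 = 0.3661 / l_3 = 0.3661 / 0.23 = 1.591739… → 1.59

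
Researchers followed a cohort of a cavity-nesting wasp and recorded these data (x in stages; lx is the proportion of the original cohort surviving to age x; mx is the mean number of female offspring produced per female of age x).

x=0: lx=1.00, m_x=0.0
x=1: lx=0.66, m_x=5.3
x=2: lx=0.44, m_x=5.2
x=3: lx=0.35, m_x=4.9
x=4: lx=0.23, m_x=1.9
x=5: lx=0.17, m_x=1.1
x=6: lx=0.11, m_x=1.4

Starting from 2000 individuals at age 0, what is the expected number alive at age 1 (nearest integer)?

Expected survivors = N0 · l_1 = 2000 × 0.66 = 1320 → 1320

1320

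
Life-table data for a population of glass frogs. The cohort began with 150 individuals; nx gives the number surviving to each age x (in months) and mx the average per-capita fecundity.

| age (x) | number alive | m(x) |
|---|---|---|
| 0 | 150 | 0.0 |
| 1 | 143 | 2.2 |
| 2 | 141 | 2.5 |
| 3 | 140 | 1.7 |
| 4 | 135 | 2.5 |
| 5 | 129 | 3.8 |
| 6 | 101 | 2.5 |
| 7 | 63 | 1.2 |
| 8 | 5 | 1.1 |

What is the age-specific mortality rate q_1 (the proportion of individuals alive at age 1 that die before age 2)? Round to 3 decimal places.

lx = nx/n0 = nx/150: 1, 0.95333…, 0.94, 0.93333…, 0.9, 0.86, 0.67333…, 0.42, 0.03333…
q_1 = (l_1 − l_2) / l_1 = (0.953333… − 0.94) / 0.953333…
     = 0.013333… / 0.953333… = 0.013986… → 0.014

0.014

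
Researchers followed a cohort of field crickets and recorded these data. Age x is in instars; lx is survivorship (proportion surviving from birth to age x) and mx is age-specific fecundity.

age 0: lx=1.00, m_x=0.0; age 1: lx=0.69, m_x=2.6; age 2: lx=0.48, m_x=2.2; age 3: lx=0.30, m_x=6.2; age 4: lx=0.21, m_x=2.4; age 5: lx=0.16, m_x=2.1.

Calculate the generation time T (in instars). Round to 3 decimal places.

2.375

lx·mx: 0, 1.794, 1.056, 1.86, 0.504, 0.336 → R0 = 5.55
x·lx·mx: 0, 1.794, 2.112, 5.58, 2.016, 1.68 → Σ = 13.182
T = 13.182 / 5.55 = 2.375135… → 2.375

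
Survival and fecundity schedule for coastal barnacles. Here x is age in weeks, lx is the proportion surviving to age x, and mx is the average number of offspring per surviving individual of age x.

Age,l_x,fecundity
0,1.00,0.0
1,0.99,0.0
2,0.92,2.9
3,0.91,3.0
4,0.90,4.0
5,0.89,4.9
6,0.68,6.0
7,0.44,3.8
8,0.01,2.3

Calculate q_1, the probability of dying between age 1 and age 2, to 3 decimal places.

q_1 = (l_1 − l_2) / l_1 = (0.99 − 0.92) / 0.99
     = 0.07 / 0.99 = 0.070707… → 0.071

0.071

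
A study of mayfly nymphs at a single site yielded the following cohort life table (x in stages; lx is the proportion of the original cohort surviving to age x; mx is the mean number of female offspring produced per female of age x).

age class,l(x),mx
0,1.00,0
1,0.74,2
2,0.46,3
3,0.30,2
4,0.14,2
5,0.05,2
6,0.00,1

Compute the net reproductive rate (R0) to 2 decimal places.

lx·mx by age: 0, 1.48, 1.38, 0.6, 0.28, 0.1, 0
R0 = Σ lx·mx = 3.84 → 3.84

3.84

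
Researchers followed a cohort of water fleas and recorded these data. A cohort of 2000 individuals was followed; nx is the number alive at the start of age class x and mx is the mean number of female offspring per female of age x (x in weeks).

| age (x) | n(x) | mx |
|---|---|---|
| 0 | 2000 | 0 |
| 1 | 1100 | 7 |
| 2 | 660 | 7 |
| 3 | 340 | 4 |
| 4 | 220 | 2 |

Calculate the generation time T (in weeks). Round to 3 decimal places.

1.613

lx = nx/n0 = nx/2000: 1, 0.55, 0.33, 0.17, 0.11
lx·mx: 0, 3.85, 2.31, 0.68, 0.22 → R0 = 7.06
x·lx·mx: 0, 3.85, 4.62, 2.04, 0.88 → Σ = 11.39
T = 11.39 / 7.06 = 1.613314… → 1.613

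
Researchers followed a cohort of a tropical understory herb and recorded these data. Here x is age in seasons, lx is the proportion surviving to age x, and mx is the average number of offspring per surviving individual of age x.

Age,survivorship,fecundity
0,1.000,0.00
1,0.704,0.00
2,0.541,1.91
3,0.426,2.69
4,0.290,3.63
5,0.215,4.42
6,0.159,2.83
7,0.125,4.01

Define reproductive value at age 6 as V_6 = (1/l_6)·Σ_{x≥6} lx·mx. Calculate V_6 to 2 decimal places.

5.98

lx·mx for x ≥ 6: 0.44997, 0.50125 → sum = 0.95122
V_6 = 0.95122 / l_6 = 0.95122 / 0.159 = 5.982516… → 5.98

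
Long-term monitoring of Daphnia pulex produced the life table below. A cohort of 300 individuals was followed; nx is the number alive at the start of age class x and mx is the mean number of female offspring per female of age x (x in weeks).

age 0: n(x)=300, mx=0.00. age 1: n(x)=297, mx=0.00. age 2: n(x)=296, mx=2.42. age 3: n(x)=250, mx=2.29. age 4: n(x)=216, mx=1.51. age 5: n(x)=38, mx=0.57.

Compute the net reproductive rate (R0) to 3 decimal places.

lx = nx/n0 = nx/300: 1, 0.99, 0.98667…, 0.83333…, 0.72, 0.12667…
lx·mx by age: 0, 0, 2.387733…, 1.908333…, 1.0872, 0.0722…
R0 = Σ lx·mx = 5.455467… → 5.455

5.455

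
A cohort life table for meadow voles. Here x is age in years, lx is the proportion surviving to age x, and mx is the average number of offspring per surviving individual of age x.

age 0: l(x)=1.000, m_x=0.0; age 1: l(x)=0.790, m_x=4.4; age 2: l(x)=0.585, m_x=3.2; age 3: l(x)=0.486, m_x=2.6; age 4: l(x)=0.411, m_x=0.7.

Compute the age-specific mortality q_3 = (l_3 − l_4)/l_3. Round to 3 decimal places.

q_3 = (l_3 − l_4) / l_3 = (0.486 − 0.411) / 0.486
     = 0.075 / 0.486 = 0.154321… → 0.154

0.154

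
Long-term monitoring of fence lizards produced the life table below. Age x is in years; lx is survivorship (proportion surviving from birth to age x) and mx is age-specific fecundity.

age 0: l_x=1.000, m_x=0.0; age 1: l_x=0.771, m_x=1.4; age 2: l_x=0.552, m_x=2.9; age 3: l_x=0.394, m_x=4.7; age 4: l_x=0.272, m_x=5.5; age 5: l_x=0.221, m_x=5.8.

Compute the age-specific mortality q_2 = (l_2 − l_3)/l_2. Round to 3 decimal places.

q_2 = (l_2 − l_3) / l_2 = (0.552 − 0.394) / 0.552
     = 0.158 / 0.552 = 0.286232… → 0.286

0.286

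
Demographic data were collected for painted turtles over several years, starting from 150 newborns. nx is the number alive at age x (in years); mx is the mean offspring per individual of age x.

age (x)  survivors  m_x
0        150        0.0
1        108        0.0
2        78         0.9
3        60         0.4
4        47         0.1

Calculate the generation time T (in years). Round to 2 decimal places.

2.34

lx = nx/n0 = nx/150: 1, 0.72, 0.52, 0.4, 0.31333…
lx·mx: 0, 0, 0.468, 0.16, 0.031333… → R0 = 0.659333…
x·lx·mx: 0, 0, 0.936, 0.48, 0.125333… → Σ = 1.541333…
T = 1.541333… / 0.659333… = 2.337715… → 2.34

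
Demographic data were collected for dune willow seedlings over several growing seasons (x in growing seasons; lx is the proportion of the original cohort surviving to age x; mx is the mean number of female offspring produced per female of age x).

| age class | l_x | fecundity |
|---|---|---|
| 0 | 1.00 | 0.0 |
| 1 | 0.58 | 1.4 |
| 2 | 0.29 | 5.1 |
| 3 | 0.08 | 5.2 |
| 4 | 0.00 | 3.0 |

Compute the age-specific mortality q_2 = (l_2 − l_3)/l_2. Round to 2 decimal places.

q_2 = (l_2 − l_3) / l_2 = (0.29 − 0.08) / 0.29
     = 0.21 / 0.29 = 0.724138… → 0.72

0.72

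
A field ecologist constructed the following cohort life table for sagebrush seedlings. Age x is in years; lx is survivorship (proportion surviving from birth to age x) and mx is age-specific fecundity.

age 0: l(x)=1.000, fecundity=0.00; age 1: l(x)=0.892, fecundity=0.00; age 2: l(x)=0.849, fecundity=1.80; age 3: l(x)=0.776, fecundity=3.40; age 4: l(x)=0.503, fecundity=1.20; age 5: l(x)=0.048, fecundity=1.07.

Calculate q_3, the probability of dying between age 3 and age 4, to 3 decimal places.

q_3 = (l_3 − l_4) / l_3 = (0.776 − 0.503) / 0.776
     = 0.273 / 0.776 = 0.351804… → 0.352

0.352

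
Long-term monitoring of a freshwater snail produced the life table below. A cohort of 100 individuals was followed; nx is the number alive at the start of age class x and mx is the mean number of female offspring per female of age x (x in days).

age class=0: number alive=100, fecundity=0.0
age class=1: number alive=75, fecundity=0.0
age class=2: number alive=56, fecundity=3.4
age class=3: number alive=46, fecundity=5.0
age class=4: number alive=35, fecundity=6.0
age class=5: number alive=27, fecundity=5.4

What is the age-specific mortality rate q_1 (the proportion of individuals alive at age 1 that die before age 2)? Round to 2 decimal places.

lx = nx/n0 = nx/100: 1, 0.75, 0.56, 0.46, 0.35, 0.27
q_1 = (l_1 − l_2) / l_1 = (0.75 − 0.56) / 0.75
     = 0.19 / 0.75 = 0.253333… → 0.25

0.25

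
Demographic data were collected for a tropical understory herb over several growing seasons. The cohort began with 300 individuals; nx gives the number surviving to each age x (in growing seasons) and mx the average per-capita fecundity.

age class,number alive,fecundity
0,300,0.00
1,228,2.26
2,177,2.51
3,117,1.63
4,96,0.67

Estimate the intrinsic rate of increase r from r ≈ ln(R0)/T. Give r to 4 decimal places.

0.7605

lx = nx/n0 = nx/300: 1, 0.76, 0.59, 0.39, 0.32
R0 = Σ lx·mx = 0 + 1.7176 + 1.4809 + 0.6357 + 0.2144 = 4.0486
Σ x·lx·mx = 7.4441; T = 7.4441/4.0486 = 1.83868…
r ≈ ln(R0)/T = ln(4.0486)/1.83868… = 0.760528… → 0.7605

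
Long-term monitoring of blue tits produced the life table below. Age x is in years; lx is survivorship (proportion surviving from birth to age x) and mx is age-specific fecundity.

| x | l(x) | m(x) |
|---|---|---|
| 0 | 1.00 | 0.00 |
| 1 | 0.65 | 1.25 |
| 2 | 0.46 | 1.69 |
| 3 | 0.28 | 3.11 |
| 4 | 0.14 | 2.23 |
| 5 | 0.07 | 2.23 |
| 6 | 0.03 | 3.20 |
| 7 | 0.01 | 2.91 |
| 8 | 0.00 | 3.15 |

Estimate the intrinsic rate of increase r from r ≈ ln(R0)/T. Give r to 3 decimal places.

R0 = Σ lx·mx = 0 + 0.8125 + 0.7774 + 0.8708 + 0.3122 + 0.1561 + 0.096 + 0.0291 + 0 = 3.0541
Σ x·lx·mx = 7.7887; T = 7.7887/3.0541 = 2.55024…
r ≈ ln(R0)/T = ln(3.0541)/2.55024… = 0.4378… → 0.438

0.438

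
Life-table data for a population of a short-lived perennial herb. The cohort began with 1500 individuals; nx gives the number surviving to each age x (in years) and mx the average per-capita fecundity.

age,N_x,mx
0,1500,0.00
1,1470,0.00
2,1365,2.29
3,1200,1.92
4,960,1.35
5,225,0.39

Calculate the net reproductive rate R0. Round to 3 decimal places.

lx = nx/n0 = nx/1500: 1, 0.98, 0.91, 0.8, 0.64, 0.15
lx·mx by age: 0, 0, 2.0839, 1.536, 0.864, 0.0585
R0 = Σ lx·mx = 4.5424 → 4.542

4.542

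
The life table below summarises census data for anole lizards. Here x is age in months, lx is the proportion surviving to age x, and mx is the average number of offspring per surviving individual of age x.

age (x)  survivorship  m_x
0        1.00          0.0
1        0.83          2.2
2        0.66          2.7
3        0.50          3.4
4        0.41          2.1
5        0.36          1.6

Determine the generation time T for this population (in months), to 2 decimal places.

2.49

lx·mx: 0, 1.826, 1.782, 1.7, 0.861, 0.576 → R0 = 6.745
x·lx·mx: 0, 1.826, 3.564, 5.1, 3.444, 2.88 → Σ = 16.814
T = 16.814 / 6.745 = 2.492809… → 2.49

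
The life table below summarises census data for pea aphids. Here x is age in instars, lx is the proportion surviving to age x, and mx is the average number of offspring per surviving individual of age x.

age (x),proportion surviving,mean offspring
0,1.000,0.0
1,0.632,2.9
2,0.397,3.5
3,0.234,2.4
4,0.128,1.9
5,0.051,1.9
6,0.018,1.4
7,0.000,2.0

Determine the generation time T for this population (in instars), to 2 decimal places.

lx·mx: 0, 1.8328, 1.3895, 0.5616, 0.2432, 0.0969, 0.0252, 0 → R0 = 4.1492
x·lx·mx: 0, 1.8328, 2.779, 1.6848, 0.9728, 0.4845, 0.1512, 0 → Σ = 7.9051
T = 7.9051 / 4.1492 = 1.905211… → 1.91

1.91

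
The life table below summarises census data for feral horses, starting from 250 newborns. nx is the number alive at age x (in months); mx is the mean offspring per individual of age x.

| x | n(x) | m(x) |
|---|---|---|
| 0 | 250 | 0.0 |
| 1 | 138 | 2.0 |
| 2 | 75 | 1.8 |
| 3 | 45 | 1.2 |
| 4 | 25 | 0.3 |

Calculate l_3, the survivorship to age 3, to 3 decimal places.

l_3 = n_3/n_0 = 45/250 = 0.18 → 0.180

0.180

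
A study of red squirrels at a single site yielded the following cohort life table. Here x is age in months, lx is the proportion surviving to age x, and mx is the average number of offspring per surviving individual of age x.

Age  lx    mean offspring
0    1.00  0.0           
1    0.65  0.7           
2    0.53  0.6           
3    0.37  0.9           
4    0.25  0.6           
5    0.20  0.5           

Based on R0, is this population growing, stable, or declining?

growing

R0 = Σ lx·mx = 0 + 0.455 + 0.318 + 0.333 + 0.15 + 0.1 = 1.356
R0 > 1, so the population is growing.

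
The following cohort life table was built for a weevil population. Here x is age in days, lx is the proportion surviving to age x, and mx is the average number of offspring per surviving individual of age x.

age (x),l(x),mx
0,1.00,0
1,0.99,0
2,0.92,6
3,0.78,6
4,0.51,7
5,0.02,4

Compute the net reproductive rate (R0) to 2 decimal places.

lx·mx by age: 0, 0, 5.52, 4.68, 3.57, 0.08
R0 = Σ lx·mx = 13.85 → 13.85

13.85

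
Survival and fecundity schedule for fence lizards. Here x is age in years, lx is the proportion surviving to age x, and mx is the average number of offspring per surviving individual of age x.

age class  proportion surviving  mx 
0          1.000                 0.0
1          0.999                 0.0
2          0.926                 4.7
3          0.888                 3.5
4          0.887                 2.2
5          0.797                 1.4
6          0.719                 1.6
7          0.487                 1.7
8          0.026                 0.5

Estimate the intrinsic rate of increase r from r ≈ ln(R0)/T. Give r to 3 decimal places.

R0 = Σ lx·mx = 0 + 0 + 4.3522 + 3.108 + 1.9514 + 1.1158 + 1.1504 + 0.8279 + 0.013 = 12.5187
Σ x·lx·mx = 44.2147; T = 44.2147/12.5187 = 3.53189…
r ≈ ln(R0)/T = ln(12.5187)/3.53189… = 0.71554… → 0.716

0.716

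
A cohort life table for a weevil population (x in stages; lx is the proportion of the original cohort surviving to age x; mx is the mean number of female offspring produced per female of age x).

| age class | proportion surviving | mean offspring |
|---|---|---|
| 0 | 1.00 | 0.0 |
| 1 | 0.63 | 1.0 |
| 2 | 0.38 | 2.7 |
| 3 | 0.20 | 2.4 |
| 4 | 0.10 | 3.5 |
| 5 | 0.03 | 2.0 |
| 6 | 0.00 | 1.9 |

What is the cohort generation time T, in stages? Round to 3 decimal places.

lx·mx: 0, 0.63, 1.026, 0.48, 0.35, 0.06, 0 → R0 = 2.546
x·lx·mx: 0, 0.63, 2.052, 1.44, 1.4, 0.3, 0 → Σ = 5.822
T = 5.822 / 2.546 = 2.286724… → 2.287

2.287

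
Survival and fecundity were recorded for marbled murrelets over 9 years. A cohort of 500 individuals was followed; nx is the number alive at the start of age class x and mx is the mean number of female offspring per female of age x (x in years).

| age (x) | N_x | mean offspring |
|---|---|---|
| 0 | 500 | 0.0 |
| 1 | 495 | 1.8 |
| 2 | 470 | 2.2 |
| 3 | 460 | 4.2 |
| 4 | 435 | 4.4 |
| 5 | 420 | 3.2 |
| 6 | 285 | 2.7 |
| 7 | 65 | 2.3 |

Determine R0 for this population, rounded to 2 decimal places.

lx = nx/n0 = nx/500: 1, 0.99, 0.94, 0.92, 0.87, 0.84, 0.57, 0.13
lx·mx by age: 0, 1.782, 2.068, 3.864, 3.828, 2.688, 1.539, 0.299
R0 = Σ lx·mx = 16.068 → 16.07

16.07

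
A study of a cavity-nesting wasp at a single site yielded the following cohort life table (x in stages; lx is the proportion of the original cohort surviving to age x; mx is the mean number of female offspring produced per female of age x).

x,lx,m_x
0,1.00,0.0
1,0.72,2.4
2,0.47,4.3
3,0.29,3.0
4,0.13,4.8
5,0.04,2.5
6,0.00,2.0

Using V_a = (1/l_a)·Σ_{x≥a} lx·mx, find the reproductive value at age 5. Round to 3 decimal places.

lx·mx for x ≥ 5: 0.1, 0 → sum = 0.1
V_5 = 0.1 / l_5 = 0.1 / 0.04 = 2.5 → 2.500

2.500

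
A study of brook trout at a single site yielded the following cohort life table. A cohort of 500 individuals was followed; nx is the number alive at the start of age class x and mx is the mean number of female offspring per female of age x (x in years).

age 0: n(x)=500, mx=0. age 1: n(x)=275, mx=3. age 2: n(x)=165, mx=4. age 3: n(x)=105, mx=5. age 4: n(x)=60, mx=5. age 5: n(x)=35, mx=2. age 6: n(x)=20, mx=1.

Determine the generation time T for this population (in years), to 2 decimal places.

lx = nx/n0 = nx/500: 1, 0.55, 0.33, 0.21, 0.12, 0.07, 0.04
lx·mx: 0, 1.65, 1.32, 1.05, 0.6, 0.14, 0.04 → R0 = 4.8
x·lx·mx: 0, 1.65, 2.64, 3.15, 2.4, 0.7, 0.24 → Σ = 10.78
T = 10.78 / 4.8 = 2.245833… → 2.25

2.25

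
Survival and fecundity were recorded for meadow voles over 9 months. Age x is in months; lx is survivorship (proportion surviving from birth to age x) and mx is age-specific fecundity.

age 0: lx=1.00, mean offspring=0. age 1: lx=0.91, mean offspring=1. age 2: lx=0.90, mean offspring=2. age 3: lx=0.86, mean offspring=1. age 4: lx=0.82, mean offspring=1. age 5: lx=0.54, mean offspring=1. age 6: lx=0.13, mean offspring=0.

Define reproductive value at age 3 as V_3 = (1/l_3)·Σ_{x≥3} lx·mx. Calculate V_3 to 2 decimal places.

lx·mx for x ≥ 3: 0.86, 0.82, 0.54, 0 → sum = 2.22
V_3 = 2.22 / l_3 = 2.22 / 0.86 = 2.581395… → 2.58

2.58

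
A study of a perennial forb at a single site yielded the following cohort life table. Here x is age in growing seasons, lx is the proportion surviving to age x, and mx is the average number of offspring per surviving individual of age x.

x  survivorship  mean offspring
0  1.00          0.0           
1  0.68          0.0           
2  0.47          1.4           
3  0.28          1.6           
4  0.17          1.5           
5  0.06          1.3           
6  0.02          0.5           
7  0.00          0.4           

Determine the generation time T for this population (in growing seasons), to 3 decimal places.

lx·mx: 0, 0, 0.658, 0.448, 0.255, 0.078, 0.01, 0 → R0 = 1.449
x·lx·mx: 0, 0, 1.316, 1.344, 1.02, 0.39, 0.06, 0 → Σ = 4.13
T = 4.13 / 1.449 = 2.850242… → 2.850

2.850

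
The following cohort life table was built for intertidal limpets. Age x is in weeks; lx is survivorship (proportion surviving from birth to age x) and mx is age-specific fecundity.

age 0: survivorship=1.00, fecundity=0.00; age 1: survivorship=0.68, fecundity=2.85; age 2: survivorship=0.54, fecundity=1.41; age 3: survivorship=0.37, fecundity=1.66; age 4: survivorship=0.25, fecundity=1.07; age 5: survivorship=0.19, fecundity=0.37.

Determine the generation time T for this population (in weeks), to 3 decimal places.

1.842

lx·mx: 0, 1.938, 0.7614, 0.6142, 0.2675, 0.0703 → R0 = 3.6514
x·lx·mx: 0, 1.938, 1.5228, 1.8426, 1.07, 0.3515 → Σ = 6.7249
T = 6.7249 / 3.6514 = 1.841732… → 1.842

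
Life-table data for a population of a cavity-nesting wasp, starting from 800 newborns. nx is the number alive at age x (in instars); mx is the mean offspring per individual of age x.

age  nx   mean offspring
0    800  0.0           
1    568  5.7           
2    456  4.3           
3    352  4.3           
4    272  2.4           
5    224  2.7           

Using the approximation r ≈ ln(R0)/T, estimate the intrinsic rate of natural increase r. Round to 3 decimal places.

lx = nx/n0 = nx/800: 1, 0.71, 0.57, 0.44, 0.34, 0.28
R0 = Σ lx·mx = 0 + 4.047 + 2.451 + 1.892 + 0.816 + 0.756 = 9.962
Σ x·lx·mx = 21.669; T = 21.669/9.962 = 2.17517…
r ≈ ln(R0)/T = ln(9.962)/2.17517… = 1.05683… → 1.057

1.057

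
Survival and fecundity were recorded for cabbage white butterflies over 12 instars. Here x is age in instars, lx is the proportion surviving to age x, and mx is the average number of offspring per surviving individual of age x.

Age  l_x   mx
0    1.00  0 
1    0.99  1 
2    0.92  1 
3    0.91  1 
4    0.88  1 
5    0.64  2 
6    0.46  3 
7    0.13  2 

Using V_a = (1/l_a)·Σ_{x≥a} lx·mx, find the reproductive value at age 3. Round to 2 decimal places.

5.18

lx·mx for x ≥ 3: 0.91, 0.88, 1.28, 1.38, 0.26 → sum = 4.71
V_3 = 4.71 / l_3 = 4.71 / 0.91 = 5.175824… → 5.18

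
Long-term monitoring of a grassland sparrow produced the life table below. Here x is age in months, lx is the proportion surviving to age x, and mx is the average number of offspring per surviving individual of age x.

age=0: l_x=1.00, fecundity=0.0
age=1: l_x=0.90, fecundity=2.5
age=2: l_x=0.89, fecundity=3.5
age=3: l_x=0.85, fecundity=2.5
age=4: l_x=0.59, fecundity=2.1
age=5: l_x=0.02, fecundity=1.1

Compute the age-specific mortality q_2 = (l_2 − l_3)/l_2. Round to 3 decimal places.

0.045

q_2 = (l_2 − l_3) / l_2 = (0.89 − 0.85) / 0.89
     = 0.04 / 0.89 = 0.044944… → 0.045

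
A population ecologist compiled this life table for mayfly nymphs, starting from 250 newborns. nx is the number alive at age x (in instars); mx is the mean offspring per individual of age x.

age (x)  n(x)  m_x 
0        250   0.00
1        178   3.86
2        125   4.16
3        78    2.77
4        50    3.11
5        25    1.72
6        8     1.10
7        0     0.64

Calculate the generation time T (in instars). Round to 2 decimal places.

2.00

lx = nx/n0 = nx/250: 1, 0.712, 0.5, 0.312, 0.2, 0.1, 0.032, 0
lx·mx: 0, 2.74832, 2.08, 0.86424, 0.622, 0.172, 0.0352, 0 → R0 = 6.52176
x·lx·mx: 0, 2.74832, 4.16, 2.59272, 2.488, 0.86, 0.2112, 0 → Σ = 13.06024
T = 13.06024 / 6.52176 = 2.002564… → 2.00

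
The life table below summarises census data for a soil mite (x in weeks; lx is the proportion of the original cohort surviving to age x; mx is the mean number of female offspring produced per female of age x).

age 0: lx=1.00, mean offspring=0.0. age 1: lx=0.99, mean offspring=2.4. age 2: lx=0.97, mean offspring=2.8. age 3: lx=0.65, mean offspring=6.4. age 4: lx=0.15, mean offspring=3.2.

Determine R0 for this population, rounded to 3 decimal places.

9.732

lx·mx by age: 0, 2.376, 2.716, 4.16, 0.48
R0 = Σ lx·mx = 9.732 → 9.732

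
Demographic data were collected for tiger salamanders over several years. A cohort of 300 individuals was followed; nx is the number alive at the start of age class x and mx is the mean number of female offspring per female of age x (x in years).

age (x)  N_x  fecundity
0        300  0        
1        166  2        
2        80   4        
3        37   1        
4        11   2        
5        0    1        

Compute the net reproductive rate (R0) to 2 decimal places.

lx = nx/n0 = nx/300: 1, 0.55333…, 0.26667…, 0.12333…, 0.03667…, 0
lx·mx by age: 0, 1.106667…, 1.066667…, 0.123333…, 0.073333…, 0
R0 = Σ lx·mx = 2.37… → 2.37

2.37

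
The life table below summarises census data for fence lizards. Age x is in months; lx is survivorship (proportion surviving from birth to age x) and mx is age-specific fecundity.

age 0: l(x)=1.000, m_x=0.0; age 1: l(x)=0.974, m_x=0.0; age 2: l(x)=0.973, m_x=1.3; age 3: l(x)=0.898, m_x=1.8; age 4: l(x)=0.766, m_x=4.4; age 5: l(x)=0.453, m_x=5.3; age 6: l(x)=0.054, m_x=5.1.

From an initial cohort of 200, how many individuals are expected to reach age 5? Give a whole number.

91

Expected survivors = N0 · l_5 = 200 × 0.453 = 90.6 → 91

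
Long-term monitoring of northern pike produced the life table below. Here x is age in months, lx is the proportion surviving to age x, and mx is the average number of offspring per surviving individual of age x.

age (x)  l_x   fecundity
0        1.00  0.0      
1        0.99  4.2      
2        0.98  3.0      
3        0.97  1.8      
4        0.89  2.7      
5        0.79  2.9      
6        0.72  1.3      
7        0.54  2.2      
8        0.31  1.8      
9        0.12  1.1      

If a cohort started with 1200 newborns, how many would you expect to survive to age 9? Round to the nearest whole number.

144

Expected survivors = N0 · l_9 = 1200 × 0.12 = 144 → 144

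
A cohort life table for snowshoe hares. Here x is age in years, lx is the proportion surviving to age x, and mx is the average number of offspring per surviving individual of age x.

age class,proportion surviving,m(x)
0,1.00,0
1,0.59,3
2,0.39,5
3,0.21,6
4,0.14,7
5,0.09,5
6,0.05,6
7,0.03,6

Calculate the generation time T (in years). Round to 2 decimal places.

lx·mx: 0, 1.77, 1.95, 1.26, 0.98, 0.45, 0.3, 0.18 → R0 = 6.89
x·lx·mx: 0, 1.77, 3.9, 3.78, 3.92, 2.25, 1.8, 1.26 → Σ = 18.68
T = 18.68 / 6.89 = 2.711176… → 2.71

2.71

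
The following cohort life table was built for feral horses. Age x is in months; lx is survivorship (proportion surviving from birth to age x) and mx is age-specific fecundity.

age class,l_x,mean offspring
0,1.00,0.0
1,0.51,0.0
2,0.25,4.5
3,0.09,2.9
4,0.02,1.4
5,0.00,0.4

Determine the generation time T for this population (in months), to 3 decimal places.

2.224

lx·mx: 0, 0, 1.125, 0.261, 0.028, 0 → R0 = 1.414
x·lx·mx: 0, 0, 2.25, 0.783, 0.112, 0 → Σ = 3.145
T = 3.145 / 1.414 = 2.224187… → 2.224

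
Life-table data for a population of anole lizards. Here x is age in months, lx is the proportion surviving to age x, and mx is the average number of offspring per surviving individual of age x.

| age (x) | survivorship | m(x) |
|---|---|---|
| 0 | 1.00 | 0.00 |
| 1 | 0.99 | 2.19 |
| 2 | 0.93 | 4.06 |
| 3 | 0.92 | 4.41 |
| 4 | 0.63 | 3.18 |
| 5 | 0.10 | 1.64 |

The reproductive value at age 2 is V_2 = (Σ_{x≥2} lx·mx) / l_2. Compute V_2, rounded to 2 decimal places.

lx·mx for x ≥ 2: 3.7758, 4.0572, 2.0034, 0.164 → sum = 10.0004
V_2 = 10.0004 / l_2 = 10.0004 / 0.93 = 10.753118… → 10.75

10.75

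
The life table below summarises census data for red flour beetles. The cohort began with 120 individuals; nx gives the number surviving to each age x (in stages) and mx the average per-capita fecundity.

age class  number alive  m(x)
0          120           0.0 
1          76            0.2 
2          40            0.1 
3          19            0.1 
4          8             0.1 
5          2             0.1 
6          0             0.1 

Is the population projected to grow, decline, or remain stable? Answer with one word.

lx = nx/n0 = nx/120: 1, 0.63333…, 0.33333…, 0.15833…, 0.06667…, 0.01667…, 0
R0 = Σ lx·mx = 0 + 0.126667… + 0.033333… + 0.015833… + 0.006667… + 0.001667… + 0 = 0.184167…
R0 < 1, so the population is declining.

declining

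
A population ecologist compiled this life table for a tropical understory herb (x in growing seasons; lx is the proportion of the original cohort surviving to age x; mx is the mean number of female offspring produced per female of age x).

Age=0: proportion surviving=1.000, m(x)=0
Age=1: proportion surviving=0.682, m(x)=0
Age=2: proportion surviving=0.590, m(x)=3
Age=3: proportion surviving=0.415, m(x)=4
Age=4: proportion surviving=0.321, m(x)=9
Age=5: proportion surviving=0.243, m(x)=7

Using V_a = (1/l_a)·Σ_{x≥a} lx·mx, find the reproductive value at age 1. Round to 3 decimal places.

11.760

lx·mx for x ≥ 1: 0, 1.77, 1.66, 2.889, 1.701 → sum = 8.02
V_1 = 8.02 / l_1 = 8.02 / 0.682 = 11.759531… → 11.760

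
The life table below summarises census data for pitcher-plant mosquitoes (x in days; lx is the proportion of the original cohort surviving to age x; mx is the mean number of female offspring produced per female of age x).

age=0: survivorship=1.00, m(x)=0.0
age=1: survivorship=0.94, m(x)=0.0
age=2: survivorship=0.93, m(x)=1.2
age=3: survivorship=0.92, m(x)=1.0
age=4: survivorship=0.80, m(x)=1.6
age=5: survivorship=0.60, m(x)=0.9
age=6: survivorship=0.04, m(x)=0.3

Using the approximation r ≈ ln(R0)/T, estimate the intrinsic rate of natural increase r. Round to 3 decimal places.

0.406

R0 = Σ lx·mx = 0 + 0 + 1.116 + 0.92 + 1.28 + 0.54 + 0.012 = 3.868
Σ x·lx·mx = 12.884; T = 12.884/3.868 = 3.33092…
r ≈ ln(R0)/T = ln(3.868)/3.33092… = 0.40612… → 0.406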